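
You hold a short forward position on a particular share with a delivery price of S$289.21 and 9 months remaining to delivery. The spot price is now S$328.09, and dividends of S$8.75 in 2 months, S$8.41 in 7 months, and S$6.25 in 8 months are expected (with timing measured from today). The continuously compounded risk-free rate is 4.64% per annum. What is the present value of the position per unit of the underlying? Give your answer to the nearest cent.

-S$25.84

PV(remaining dividends) I = 8.75·e^(−0.0464·2/12) + 8.41·e^(−0.0464·7/12) + 6.25·e^(−0.0464·8/12) = 22.9276
Current forward F = (S − I)·e^(rT) = (328.09 − 22.9276)·e^(0.0464·9/12) = 305.1624 × 1.035413 = 315.9691
Value (long) = (F − K)·e^(−rT) = (315.9691 − 289.21) × 0.965799 = 25.8439
Short position value = −(long value) = -S$25.84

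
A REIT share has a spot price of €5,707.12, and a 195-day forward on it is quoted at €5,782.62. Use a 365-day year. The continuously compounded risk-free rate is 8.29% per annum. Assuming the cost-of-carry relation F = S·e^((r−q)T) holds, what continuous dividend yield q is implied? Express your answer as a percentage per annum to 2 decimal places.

From F = S·e^((r−q)T): (r − q) = ln(F/S)/T
ln(5782.62/5707.12) = ln(1.013229) = 0.013142
(r − q) = 0.013142 / (195/365) = 0.024599
q = r − ln(F/S)/T = 0.0829 − 0.024599 = 0.058301
q = 5.83%

5.83%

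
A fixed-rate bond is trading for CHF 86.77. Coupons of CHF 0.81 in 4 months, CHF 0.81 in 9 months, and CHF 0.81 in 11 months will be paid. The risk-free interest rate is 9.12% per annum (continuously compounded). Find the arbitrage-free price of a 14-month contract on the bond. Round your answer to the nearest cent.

CHF 93.97

PV(coupons) I = 0.81·e^(−0.0912·4/12) + 0.81·e^(−0.0912·9/12) + 0.81·e^(−0.0912·11/12)
I = 0.7857 + 0.7564 + 0.7450 = 2.2871
F = (S − I)·e^(rT) = (86.77 − 2.2871) · e^(0.0912·14/12)
= 84.4829 · e^0.106400 = 84.4829 × 1.112267 = CHF 93.97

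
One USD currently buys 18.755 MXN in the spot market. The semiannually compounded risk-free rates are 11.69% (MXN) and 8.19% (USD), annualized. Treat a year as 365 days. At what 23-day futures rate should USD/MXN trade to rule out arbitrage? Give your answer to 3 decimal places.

18.794

By covered interest parity, F = S · (1+r_MXN/2)^(2T) / (1+r_USD/2)^(2T)
= 18.755 × 1.007185 / 1.005071 = 18.755 × 1.002103
F = 18.794 MXN per USD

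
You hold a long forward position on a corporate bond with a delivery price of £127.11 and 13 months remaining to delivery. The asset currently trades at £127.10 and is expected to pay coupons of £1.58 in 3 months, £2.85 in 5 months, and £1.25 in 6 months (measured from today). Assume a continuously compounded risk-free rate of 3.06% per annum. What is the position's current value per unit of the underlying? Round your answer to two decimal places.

PV(remaining coupons) I = 1.58·e^(−0.0306·3/12) + 2.85·e^(−0.0306·5/12) + 1.25·e^(−0.0306·6/12) = 5.6129
Current forward F = (S − I)·e^(rT) = (127.10 − 5.6129)·e^(0.0306·13/12) = 121.4871 × 1.033706 = 125.5819
Value (long) = (F − K)·e^(−rT) = (125.5819 − 127.11) × 0.967393 = -1.4783
Value = -£1.48

-£1.48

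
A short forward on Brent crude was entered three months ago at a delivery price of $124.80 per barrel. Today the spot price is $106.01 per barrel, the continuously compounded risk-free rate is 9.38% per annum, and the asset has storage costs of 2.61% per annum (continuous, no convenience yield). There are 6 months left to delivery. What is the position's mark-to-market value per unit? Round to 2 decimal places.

Current fair forward for the remaining 6 months: F = S·e^((r + u)·T), (r + u) = 0.0938 + 0.0261 = 0.1199
F = 106.01 · e^(0.1199 × 6/12) = 106.01 × 1.061783 = 112.5596
Value of long forward = (F − K)·e^(−rT) = (112.5596 − 124.80) · e^(−0.0938·6/12)
= -12.2404 × 0.954183 = -11.68
Short position value = −(long value) = $11.68

$11.68 per barrel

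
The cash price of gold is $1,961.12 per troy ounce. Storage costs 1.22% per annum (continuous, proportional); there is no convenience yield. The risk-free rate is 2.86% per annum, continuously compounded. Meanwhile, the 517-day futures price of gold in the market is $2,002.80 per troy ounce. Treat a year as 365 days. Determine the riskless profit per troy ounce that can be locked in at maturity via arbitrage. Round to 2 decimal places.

$74.99 per troy ounce

Fair futures: F* = S·e^(carry·T), with carry = (r + u) = 0.0286 + 0.0122 = 0.0408
F* = 1961.12 · e^(0.0408 × 517/365) = 1961.12 · e^0.05779068 = 1961.12 × 1.05949320 = $2077.7933
Market $2002.80 < fair $2077.7933: forward underpriced → reverse cash-and-carry (short spot, go long the forward).
At maturity, profit = |F_mkt − F*| = |2002.80 − 2077.7933| = $74.99 per troy ounce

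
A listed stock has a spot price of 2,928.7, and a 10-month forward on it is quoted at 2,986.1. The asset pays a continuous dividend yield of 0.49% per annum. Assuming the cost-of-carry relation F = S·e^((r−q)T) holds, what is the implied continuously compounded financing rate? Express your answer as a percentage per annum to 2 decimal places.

From F = S·e^((r−q)T): (r − q) = ln(F/S)/T
ln(2986.1/2928.7) = ln(1.019599) = 0.019409
(r − q) = 0.019409 / (10/12) = 0.023291
r = ln(F/S)/T + q = 0.023291 + 0.0049 = 0.028191
r = 2.82%

2.82%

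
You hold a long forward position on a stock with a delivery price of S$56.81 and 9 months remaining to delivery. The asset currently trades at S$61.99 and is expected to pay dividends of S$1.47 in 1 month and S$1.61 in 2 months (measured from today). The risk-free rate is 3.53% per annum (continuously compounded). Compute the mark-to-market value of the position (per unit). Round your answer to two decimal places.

S$3.60

PV(remaining dividends) I = 1.47·e^(−0.0353·1/12) + 1.61·e^(−0.0353·2/12) = 3.0662
Current forward F = (S − I)·e^(rT) = (61.99 − 3.0662)·e^(0.0353·9/12) = 58.9238 × 1.026829 = 60.5047
Value (long) = (F − K)·e^(−rT) = (60.5047 − 56.81) × 0.973872 = 3.5982
Value = S$3.60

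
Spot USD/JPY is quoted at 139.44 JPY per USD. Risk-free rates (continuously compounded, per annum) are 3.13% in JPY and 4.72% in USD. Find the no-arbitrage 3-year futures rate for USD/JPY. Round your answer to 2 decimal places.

F = S·e^((r_JPY − r_USD)T) = 139.44 · e^((0.0313 − 0.0472) × 3)
= 139.44 · e^-0.047700 = 139.44 × 0.953420
F = 132.94 JPY per USD

132.94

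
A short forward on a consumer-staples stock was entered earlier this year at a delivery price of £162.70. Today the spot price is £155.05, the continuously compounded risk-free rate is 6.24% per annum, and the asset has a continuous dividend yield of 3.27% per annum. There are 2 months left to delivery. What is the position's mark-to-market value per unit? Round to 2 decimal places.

£6.81

Current fair forward for the remaining 2 months: F = S·e^((r − q)·T), (r − q) = 0.0624 − 0.0327 = 0.0297
F = 155.05 · e^(0.0297 × 2/12) = 155.05 × 1.004962 = 155.8194
Value of long forward = (F − K)·e^(−rT) = (155.8194 − 162.70) · e^(−0.0624·2/12)
= -6.8806 × 0.989654 = -6.81
Short position value = −(long value) = £6.81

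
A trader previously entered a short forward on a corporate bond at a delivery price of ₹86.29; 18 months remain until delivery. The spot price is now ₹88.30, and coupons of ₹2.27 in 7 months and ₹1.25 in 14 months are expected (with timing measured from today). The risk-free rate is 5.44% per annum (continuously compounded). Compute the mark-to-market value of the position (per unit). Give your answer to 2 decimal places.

-₹5.40

PV(remaining coupons) I = 2.27·e^(−0.0544·7/12) + 1.25·e^(−0.0544·14/12) = 3.3722
Current forward F = (S − I)·e^(rT) = (88.30 − 3.3722)·e^(0.0544·18/12) = 84.9278 × 1.085022 = 92.1485
Value (long) = (F − K)·e^(−rT) = (92.1485 − 86.29) × 0.921641 = 5.3994
Short position value = −(long value) = -₹5.40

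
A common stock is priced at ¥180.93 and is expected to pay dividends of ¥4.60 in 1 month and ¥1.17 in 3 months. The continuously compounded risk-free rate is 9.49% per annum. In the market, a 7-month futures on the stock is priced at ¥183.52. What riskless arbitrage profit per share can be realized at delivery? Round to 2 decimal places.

¥1.68 per share

PV(dividends) I = 4.60·e^(−0.0949·1/12) + 1.17·e^(−0.0949·3/12) = 5.7063
Fair futures F* = (S − I)·e^(rT) = (180.93 − 5.7063)·e^0.055358 = 175.2237 × 1.056919 = 185.1973
Market ¥183.52 < fair 185.1973: forward underpriced → reverse cash-and-carry (short the stock, invest proceeds at r, pay the dividends, go long the forward).
Profit at T = |F_mkt − F*| = |183.52 − 185.1973| = ¥1.68 per share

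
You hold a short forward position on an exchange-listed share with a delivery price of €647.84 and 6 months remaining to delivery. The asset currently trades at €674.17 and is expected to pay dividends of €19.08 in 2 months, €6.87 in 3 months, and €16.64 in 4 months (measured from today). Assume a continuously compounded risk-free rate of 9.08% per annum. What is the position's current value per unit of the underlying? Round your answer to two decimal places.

-€13.43

PV(remaining dividends) I = 19.08·e^(−0.0908·2/12) + 6.87·e^(−0.0908·3/12) + 16.64·e^(−0.0908·4/12) = 41.6531
Current forward F = (S − I)·e^(rT) = (674.17 − 41.6531)·e^(0.0908·6/12) = 632.5169 × 1.046446 = 661.8948
Value (long) = (F − K)·e^(−rT) = (661.8948 − 647.84) × 0.955615 = 13.4310
Short position value = −(long value) = -€13.43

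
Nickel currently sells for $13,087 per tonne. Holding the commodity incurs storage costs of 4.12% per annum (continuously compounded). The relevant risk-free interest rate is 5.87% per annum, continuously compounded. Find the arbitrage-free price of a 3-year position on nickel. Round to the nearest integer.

$17,660 per tonne

Net carry = r + u − y = 0.0587 + 0.0412 − 0.0000 = 0.0999
F = S·e^((r+u−y)T) = 13087 · e^(0.0999 × 3) = 13087 · e^0.299700
= 13087 × 1.349454 = $17,660 per tonne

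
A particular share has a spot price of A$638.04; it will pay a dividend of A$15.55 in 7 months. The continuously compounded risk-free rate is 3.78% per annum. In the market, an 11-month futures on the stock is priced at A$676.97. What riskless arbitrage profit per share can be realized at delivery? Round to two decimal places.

A$32.18 per share

PV(dividends) I = 15.55·e^(−0.0378·7/12) = 15.2109
Fair futures F* = (S − I)·e^(rT) = (638.04 − 15.2109)·e^0.034650 = 622.8291 × 1.035257 = 644.7882
Market A$676.97 > fair 644.7882: forward overpriced → cash-and-carry (borrow at r, buy the stock and collect the dividends, short the forward).
Profit at T = |F_mkt − F*| = |676.97 − 644.7882| = A$32.18 per share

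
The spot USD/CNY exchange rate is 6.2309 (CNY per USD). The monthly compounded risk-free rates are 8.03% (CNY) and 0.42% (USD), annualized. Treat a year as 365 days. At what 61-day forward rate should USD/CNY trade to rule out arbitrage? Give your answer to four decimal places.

6.3104

By covered interest parity, F = S · (1+r_CNY/12)^(12T) / (1+r_USD/12)^(12T)
= 6.2309 × 1.013465 / 1.000702 = 6.2309 × 1.012754
F = 6.3104 CNY per USD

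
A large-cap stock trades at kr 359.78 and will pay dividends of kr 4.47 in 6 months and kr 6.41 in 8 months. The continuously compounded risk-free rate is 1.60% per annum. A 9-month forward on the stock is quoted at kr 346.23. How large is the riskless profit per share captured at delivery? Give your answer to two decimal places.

kr 6.99 per share

PV(dividends) I = 4.47·e^(−0.0160·6/12) + 6.41·e^(−0.0160·8/12) = 10.7764
Fair forward F* = (S − I)·e^(rT) = (359.78 − 10.7764)·e^0.012000 = 349.0036 × 1.012072 = 353.2168
Market kr 346.23 < fair 353.2168: forward underpriced → reverse cash-and-carry (short the stock, invest proceeds at r, pay the dividends, go long the forward).
Profit at T = |F_mkt − F*| = |346.23 − 353.2168| = kr 6.99 per share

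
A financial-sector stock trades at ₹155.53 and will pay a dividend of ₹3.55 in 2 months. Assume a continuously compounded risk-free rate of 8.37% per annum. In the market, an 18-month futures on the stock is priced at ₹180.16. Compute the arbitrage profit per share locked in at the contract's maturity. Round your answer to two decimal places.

₹7.79 per share

PV(dividends) I = 3.55·e^(−0.0837·2/12) = 3.5008
Fair futures F* = (S − I)·e^(rT) = (155.53 − 3.5008)·e^0.125550 = 152.0292 × 1.133772 = 172.3665
Market ₹180.16 > fair 172.3665: forward overpriced → cash-and-carry (borrow at r, buy the stock and collect the dividends, short the forward).
Profit at T = |F_mkt − F*| = |180.16 − 172.3665| = ₹7.79 per share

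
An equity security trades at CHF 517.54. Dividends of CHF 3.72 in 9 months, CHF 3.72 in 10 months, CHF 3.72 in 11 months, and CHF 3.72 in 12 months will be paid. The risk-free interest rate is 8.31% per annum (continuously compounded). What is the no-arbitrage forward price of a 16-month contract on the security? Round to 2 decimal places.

CHF 562.72

PV(dividends) I = 3.72·e^(−0.0831·9/12) + 3.72·e^(−0.0831·10/12) + 3.72·e^(−0.0831·11/12) + 3.72·e^(−0.0831·12/12)
I = 3.4952 + 3.4711 + 3.4472 + 3.4234 = 13.8369
F = (S − I)·e^(rT) = (517.54 − 13.8369) · e^(0.0831·16/12)
= 503.7031 · e^0.110800 = 503.7031 × 1.117171 = CHF 562.72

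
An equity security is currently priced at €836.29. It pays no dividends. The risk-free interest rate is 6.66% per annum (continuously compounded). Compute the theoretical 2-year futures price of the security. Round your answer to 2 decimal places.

F = S·e^(rT) = 836.29 · e^(0.0666 × 2)
= 836.29 · e^0.133200 = 836.29 × 1.142478
F = €955.44

€955.44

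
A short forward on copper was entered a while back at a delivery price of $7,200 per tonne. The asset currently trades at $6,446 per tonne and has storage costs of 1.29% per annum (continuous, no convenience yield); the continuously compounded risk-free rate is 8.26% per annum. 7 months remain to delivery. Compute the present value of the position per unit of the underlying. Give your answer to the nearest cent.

Current fair forward for the remaining 7 months: F = S·e^((r + u)·T), (r + u) = 0.0826 + 0.0129 = 0.0955
F = 6446 · e^(0.0955 × 7/12) = 6446 × 1.05728926 = 6815.2866
Value of long forward = (F − K)·e^(−rT) = (6815.2866 − 7200) · e^(−0.0826·7/12)
= -384.7134 × 0.95295906 = -366.62
Short position value = −(long value) = $366.62

$366.62 per tonne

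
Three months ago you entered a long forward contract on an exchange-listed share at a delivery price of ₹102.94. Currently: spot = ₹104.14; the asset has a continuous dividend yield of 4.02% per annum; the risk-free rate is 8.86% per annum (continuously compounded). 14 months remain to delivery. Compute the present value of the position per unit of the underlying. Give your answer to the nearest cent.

₹6.54

Current fair forward for the remaining 14 months: F = S·e^((r − q)·T), (r − q) = 0.0886 − 0.0402 = 0.0484
F = 104.14 · e^(0.0484 × 14/12) = 104.14 × 1.058091 = 110.1896
Value of long forward = (F − K)·e^(−rT) = (110.1896 − 102.94) · e^(−0.0886·14/12)
= 7.2496 × 0.901796 = 6.54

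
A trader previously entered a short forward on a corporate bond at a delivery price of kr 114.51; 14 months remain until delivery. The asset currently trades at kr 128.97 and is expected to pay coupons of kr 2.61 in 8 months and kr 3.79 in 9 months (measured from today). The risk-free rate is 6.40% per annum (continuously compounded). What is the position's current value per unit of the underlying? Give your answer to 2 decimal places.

PV(remaining coupons) I = 2.61·e^(−0.0640·8/12) + 3.79·e^(−0.0640·9/12) = 6.1134
Current forward F = (S − I)·e^(rT) = (128.97 − 6.1134)·e^(0.0640·14/12) = 122.8566 × 1.077525 = 132.3811
Value (long) = (F − K)·e^(−rT) = (132.3811 − 114.51) × 0.928053 = 16.5853
Short position value = −(long value) = -kr 16.59

-kr 16.59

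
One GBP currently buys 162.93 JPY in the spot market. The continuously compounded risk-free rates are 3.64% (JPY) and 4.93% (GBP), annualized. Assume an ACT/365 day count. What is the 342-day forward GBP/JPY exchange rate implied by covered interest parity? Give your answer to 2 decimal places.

F = S·e^((r_JPY − r_GBP)T) = 162.93 · e^((0.0364 − 0.0493) × 342/365)
= 162.93 · e^-0.012087 = 162.93 × 0.987986
F = 160.97 JPY per GBP

160.97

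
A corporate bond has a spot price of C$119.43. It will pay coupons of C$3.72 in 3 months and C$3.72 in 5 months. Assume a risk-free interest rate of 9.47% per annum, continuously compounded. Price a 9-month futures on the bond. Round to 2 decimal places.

C$120.48

PV(coupons) I = 3.72·e^(−0.0947·3/12) + 3.72·e^(−0.0947·5/12)
I = 3.6330 + 3.5761 = 7.2091
F = (S − I)·e^(rT) = (119.43 − 7.2091) · e^(0.0947·9/12)
= 112.2209 · e^0.071025 = 112.2209 × 1.073608 = C$120.48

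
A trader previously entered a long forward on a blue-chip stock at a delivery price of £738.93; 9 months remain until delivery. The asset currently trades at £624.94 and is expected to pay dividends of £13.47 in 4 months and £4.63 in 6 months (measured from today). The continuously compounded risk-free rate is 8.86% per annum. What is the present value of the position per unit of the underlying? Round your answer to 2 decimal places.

PV(remaining dividends) I = 13.47·e^(−0.0886·4/12) + 4.63·e^(−0.0886·6/12) = 17.5074
Current forward F = (S − I)·e^(rT) = (624.94 − 17.5074)·e^(0.0886·9/12) = 607.4326 × 1.068708 = 649.1681
Value (long) = (F − K)·e^(−rT) = (649.1681 − 738.93) × 0.935710 = -83.9911
Value = -£83.99

-£83.99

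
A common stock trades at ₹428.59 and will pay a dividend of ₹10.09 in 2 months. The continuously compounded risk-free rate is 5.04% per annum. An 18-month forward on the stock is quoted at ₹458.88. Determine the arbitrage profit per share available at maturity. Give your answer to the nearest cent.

₹7.42 per share

PV(dividends) I = 10.09·e^(−0.0504·2/12) = 10.0056
Fair forward F* = (S − I)·e^(rT) = (428.59 − 10.0056)·e^0.075600 = 418.5844 × 1.078531 = 451.4563
Market ₹458.88 > fair 451.4563: forward overpriced → cash-and-carry (borrow at r, buy the stock and collect the dividends, short the forward).
Profit at T = |F_mkt − F*| = |458.88 − 451.4563| = ₹7.42 per share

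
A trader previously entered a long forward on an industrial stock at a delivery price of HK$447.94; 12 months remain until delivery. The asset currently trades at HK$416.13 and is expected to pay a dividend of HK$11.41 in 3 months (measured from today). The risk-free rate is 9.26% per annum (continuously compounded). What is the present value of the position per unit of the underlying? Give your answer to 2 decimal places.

PV(remaining dividends) I = 11.41·e^(−0.0926·3/12) = 11.1489
Current forward F = (S − I)·e^(rT) = (416.13 − 11.1489)·e^(0.0926·12/12) = 404.9811 × 1.097023 = 444.2736
Value (long) = (F − K)·e^(−rT) = (444.2736 − 447.94) × 0.911558 = -3.3421
Value = -HK$3.34

-HK$3.34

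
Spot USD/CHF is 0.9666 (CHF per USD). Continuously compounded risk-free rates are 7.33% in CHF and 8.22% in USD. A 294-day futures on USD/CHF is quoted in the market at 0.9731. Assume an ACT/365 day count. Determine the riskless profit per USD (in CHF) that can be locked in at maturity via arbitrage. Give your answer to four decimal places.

0.0134 per USD (in CHF)

Fair futures: F* = S·e^(carry·T), with carry = (r_CHF − r_USD) = 0.0733 − 0.0822 = -0.0089
F* = 0.9666 · e^(-0.0089 × 294/365) = 0.9666 · e^-0.007169 = 0.9666 × 0.992857 = 0.9597
Market 0.9731 > fair 0.9597: forward overpriced → cash-and-carry (buy spot, short the forward).
At maturity, profit = |F_mkt − F*| = |0.9731 − 0.9597| = 0.0134 per USD (in CHF)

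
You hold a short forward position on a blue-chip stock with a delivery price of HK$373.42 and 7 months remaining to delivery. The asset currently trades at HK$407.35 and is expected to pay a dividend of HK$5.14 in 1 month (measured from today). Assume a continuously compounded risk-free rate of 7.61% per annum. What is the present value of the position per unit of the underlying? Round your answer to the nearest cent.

PV(remaining dividends) I = 5.14·e^(−0.0761·1/12) = 5.1075
Current forward F = (S − I)·e^(rT) = (407.35 − 5.1075)·e^(0.0761·7/12) = 402.2425 × 1.045392 = 420.5011
Value (long) = (F − K)·e^(−rT) = (420.5011 − 373.42) × 0.956579 = 45.0368
Short position value = −(long value) = -HK$45.04

-HK$45.04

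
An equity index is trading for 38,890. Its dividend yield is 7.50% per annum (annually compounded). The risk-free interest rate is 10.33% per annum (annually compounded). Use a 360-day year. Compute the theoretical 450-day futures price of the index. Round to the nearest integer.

40,174

F = S · (1+r)^T / (1+q)^T
= 38890 × 1.130751 / 1.094613 = 38890 × 1.033014
F = 40,174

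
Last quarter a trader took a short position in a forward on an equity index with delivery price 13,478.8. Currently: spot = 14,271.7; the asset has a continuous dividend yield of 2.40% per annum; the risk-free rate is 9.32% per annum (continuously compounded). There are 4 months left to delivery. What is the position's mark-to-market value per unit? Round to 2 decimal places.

Current fair forward for the remaining 4 months: F = S·e^((r − q)·T), (r − q) = 0.0932 − 0.0240 = 0.0692
F = 14271.7 · e^(0.0692 × 4/12) = 14271.7 × 1.02333476 = 14604.7267
Value of long forward = (F − K)·e^(−rT) = (14604.7267 − 13478.8) · e^(−0.0932·4/12)
= 1125.9267 × 0.96941094 = 1091.49
Short position value = −(long value) = -1091.49

-1091.49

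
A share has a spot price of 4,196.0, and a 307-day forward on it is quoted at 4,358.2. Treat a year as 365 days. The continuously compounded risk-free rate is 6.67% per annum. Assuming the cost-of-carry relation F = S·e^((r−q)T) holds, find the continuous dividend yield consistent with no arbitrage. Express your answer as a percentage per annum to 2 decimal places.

From F = S·e^((r−q)T): (r − q) = ln(F/S)/T
ln(4358.2/4196.0) = ln(1.038656) = 0.037928
(r − q) = 0.037928 / (307/365) = 0.045094
q = r − ln(F/S)/T = 0.0667 − 0.045094 = 0.021606
q = 2.16%

2.16%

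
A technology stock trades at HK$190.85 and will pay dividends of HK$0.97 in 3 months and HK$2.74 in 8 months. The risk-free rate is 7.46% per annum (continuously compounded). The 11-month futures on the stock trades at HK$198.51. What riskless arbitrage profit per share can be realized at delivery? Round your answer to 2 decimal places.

PV(dividends) I = 0.97·e^(−0.0746·3/12) + 2.74·e^(−0.0746·8/12) = 3.5591
Fair futures F* = (S − I)·e^(rT) = (190.85 − 3.5591)·e^0.068383 = 187.2909 × 1.070775 = 200.5464
Market HK$198.51 < fair 200.5464: forward underpriced → reverse cash-and-carry (short the stock, invest proceeds at r, pay the dividends, go long the forward).
Profit at T = |F_mkt − F*| = |198.51 − 200.5464| = HK$2.04 per share

HK$2.04 per share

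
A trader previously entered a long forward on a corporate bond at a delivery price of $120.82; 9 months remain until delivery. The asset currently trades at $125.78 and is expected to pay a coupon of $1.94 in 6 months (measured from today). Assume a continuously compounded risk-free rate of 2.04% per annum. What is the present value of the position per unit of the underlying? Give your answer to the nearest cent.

$4.87

PV(remaining coupons) I = 1.94·e^(−0.0204·6/12) = 1.9203
Current forward F = (S − I)·e^(rT) = (125.78 − 1.9203)·e^(0.0204·9/12) = 123.8597 × 1.015418 = 125.7694
Value (long) = (F − K)·e^(−rT) = (125.7694 − 120.82) × 0.984816 = 4.8742
Value = $4.87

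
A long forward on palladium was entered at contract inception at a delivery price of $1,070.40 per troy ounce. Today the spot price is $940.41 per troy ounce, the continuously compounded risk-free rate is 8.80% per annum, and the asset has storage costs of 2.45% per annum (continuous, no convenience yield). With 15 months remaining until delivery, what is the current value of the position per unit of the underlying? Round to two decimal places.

$10.75 per troy ounce

Current fair forward for the remaining 15 months: F = S·e^((r + u)·T), (r + u) = 0.0880 + 0.0245 = 0.1125
F = 940.41 · e^(0.1125 × 15/12) = 940.41 × 1.150993 = 1082.4053
Value of long forward = (F − K)·e^(−rT) = (1082.4053 − 1070.40) · e^(−0.0880·15/12)
= 12.0053 × 0.895834 = 10.75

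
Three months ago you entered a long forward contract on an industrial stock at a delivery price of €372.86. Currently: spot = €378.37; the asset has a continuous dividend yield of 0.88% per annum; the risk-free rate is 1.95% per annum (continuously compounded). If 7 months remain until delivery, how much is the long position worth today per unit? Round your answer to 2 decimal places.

Current fair forward for the remaining 7 months: F = S·e^((r − q)·T), (r − q) = 0.0195 − 0.0088 = 0.0107
F = 378.37 · e^(0.0107 × 7/12) = 378.37 × 1.006261 = 380.7390
Value of long forward = (F − K)·e^(−rT) = (380.7390 − 372.86) · e^(−0.0195·7/12)
= 7.8790 × 0.988689 = 7.79

€7.79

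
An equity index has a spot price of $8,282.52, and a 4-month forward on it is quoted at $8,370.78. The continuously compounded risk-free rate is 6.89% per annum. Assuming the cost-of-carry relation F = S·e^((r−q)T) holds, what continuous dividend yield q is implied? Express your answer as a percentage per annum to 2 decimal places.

From F = S·e^((r−q)T): (r − q) = ln(F/S)/T
ln(8370.78/8282.52) = ln(1.010656) = 0.010600
(r − q) = 0.010600 / (4/12) = 0.031800
q = r − ln(F/S)/T = 0.0689 − 0.031800 = 0.037100
q = 3.71%

3.71%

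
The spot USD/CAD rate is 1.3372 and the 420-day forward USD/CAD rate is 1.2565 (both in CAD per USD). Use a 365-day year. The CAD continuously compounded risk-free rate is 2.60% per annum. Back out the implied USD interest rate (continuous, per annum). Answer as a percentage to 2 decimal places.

F = S·e^((r_CAD − r_USD)T) ⇒ r_USD = r_CAD − ln(F/S)/T
ln(1.2565/1.3372) = -0.062248; /(420/365) = -0.054096
r_USD = 0.0260 + 0.054096 = 0.080096
r_USD = 8.01%

8.01%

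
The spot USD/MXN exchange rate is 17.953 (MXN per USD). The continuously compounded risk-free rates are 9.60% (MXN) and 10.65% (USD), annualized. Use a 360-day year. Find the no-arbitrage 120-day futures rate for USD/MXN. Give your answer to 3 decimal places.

F = S·e^((r_MXN − r_USD)T) = 17.953 · e^((0.0960 − 0.1065) × 120/360)
= 17.953 · e^-0.003500 = 17.953 × 0.996506
F = 17.890 MXN per USD

17.890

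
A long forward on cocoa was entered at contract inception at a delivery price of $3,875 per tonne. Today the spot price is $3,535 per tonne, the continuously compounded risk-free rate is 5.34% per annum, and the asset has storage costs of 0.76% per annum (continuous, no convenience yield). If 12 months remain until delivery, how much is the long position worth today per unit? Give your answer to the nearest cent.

-$111.53 per tonne

Current fair forward for the remaining 12 months: F = S·e^((r + u)·T), (r + u) = 0.0534 + 0.0076 = 0.0610
F = 3535 · e^(0.0610 × 12/12) = 3535 × 1.06289891 = 3757.3476
Value of long forward = (F − K)·e^(−rT) = (3757.3476 − 3875) · e^(−0.0534·12/12)
= -117.6524 × 0.94800074 = -111.53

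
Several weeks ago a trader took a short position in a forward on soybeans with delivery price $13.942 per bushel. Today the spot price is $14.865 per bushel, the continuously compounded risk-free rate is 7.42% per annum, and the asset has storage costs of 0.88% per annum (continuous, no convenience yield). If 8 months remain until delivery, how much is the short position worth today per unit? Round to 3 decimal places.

-$1.683 per bushel

Current fair forward for the remaining 8 months: F = S·e^((r + u)·T), (r + u) = 0.0742 + 0.0088 = 0.0830
F = 14.865 · e^(0.0830 × 8/12) = 14.865 × 1.056893 = 15.7107
Value of long forward = (F − K)·e^(−rT) = (15.7107 − 13.942) · e^(−0.0742·8/12)
= 1.7687 × 0.951737 = 1.683
Short position value = −(long value) = -$1.683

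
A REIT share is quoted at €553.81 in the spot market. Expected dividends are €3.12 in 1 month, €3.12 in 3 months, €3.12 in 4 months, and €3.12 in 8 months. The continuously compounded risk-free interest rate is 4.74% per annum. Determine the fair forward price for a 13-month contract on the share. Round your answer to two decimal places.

PV(dividends) I = 3.12·e^(−0.0474·1/12) + 3.12·e^(−0.0474·3/12) + 3.12·e^(−0.0474·4/12) + 3.12·e^(−0.0474·8/12)
I = 3.1077 + 3.0832 + 3.0711 + 3.0229 = 12.2849
F = (S − I)·e^(rT) = (553.81 − 12.2849) · e^(0.0474·13/12)
= 541.5251 · e^0.051350 = 541.5251 × 1.052691 = €570.06

€570.06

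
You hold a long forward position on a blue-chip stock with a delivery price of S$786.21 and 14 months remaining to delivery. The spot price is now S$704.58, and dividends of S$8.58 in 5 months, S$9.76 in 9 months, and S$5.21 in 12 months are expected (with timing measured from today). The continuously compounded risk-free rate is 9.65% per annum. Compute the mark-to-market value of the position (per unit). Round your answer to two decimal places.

PV(remaining dividends) I = 8.58·e^(−0.0965·5/12) + 9.76·e^(−0.0965·9/12) + 5.21·e^(−0.0965·12/12) = 22.0512
Current forward F = (S − I)·e^(rT) = (704.58 − 22.0512)·e^(0.0965·14/12) = 682.5288 × 1.119166 = 763.8630
Value (long) = (F − K)·e^(−rT) = (763.8630 − 786.21) × 0.893523 = -19.9676
Value = -S$19.97

-S$19.97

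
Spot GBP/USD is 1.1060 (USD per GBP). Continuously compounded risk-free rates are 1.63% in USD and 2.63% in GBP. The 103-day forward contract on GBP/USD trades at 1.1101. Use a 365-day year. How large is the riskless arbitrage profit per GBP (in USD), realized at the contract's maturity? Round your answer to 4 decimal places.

Fair forward: F* = S·e^(carry·T), with carry = (r_USD − r_GBP) = 0.0163 − 0.0263 = -0.0100
F* = 1.1060 · e^(-0.0100 × 103/365) = 1.1060 · e^-0.002822 = 1.1060 × 0.997182 = 1.1029
Market 1.1101 > fair 1.1029: forward overpriced → cash-and-carry (buy spot, short the forward).
At maturity, profit = |F_mkt − F*| = |1.1101 − 1.1029| = 0.0072 per GBP (in USD)

0.0072 per GBP (in USD)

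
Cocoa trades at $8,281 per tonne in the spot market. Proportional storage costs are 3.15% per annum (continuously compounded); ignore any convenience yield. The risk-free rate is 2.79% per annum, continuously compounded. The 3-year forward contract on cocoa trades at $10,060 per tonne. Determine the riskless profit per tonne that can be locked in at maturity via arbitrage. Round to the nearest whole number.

Fair forward: F* = S·e^(carry·T), with carry = (r + u) = 0.0279 + 0.0315 = 0.0594
F* = 8281 · e^(0.0594 × 3) = 8281 · e^0.178200 = 8281 × 1.195064 = $9896.3250
Market $10060 > fair $9896.3250: forward overpriced → cash-and-carry (buy spot, short the forward).
At maturity, profit = |F_mkt − F*| = |10060 − 9896.3250| = $164 per tonne

$164 per tonne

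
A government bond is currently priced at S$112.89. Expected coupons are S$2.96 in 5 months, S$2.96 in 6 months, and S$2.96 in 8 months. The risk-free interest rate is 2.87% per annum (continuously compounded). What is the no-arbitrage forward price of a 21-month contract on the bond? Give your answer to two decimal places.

PV(coupons) I = 2.96·e^(−0.0287·5/12) + 2.96·e^(−0.0287·6/12) + 2.96·e^(−0.0287·8/12)
I = 2.9248 + 2.9178 + 2.9039 = 8.7465
F = (S − I)·e^(rT) = (112.89 − 8.7465) · e^(0.0287·21/12)
= 104.1435 · e^0.050225 = 104.1435 × 1.051508 = S$109.51

S$109.51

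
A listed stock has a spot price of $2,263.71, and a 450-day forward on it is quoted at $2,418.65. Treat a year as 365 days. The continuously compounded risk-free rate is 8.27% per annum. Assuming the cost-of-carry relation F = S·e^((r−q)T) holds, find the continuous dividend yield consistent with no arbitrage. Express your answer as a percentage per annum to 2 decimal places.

2.90%

From F = S·e^((r−q)T): (r − q) = ln(F/S)/T
ln(2418.65/2263.71) = ln(1.068445) = 0.066204
(r − q) = 0.066204 / (450/365) = 0.053699
q = r − ln(F/S)/T = 0.0827 − 0.053699 = 0.029001
q = 2.90%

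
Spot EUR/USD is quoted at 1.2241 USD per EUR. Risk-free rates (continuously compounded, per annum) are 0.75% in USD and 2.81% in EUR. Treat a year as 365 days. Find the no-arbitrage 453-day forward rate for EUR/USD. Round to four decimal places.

1.1932

F = S·e^((r_USD − r_EUR)T) = 1.2241 · e^((0.0075 − 0.0281) × 453/365)
= 1.2241 · e^-0.025567 = 1.2241 × 0.974757
F = 1.1932 USD per EUR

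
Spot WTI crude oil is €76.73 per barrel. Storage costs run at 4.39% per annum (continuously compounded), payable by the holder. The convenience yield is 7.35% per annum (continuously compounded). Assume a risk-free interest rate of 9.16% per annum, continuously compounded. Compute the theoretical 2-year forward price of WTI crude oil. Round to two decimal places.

Net carry = r + u − y = 0.0916 + 0.0439 − 0.0735 = 0.0620
F = S·e^((r+u−y)T) = 76.73 · e^(0.0620 × 2) = 76.73 · e^0.124000
= 76.73 × 1.132016 = €86.86 per barrel

€86.86 per barrel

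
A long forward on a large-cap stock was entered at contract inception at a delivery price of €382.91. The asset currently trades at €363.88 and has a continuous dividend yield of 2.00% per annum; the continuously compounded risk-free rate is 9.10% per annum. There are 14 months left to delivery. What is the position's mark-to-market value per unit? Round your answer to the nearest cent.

€11.15

Current fair forward for the remaining 14 months: F = S·e^((r − q)·T), (r − q) = 0.0910 − 0.0200 = 0.0710
F = 363.88 · e^(0.0710 × 14/12) = 363.88 × 1.086361 = 395.3050
Value of long forward = (F − K)·e^(−rT) = (395.3050 − 382.91) · e^(−0.0910·14/12)
= 12.3950 × 0.899275 = 11.15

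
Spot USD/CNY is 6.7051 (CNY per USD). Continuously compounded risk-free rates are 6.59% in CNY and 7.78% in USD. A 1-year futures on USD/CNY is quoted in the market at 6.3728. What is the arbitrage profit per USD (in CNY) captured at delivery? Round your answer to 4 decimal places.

Fair futures: F* = S·e^(carry·T), with carry = (r_CNY − r_USD) = 0.0659 − 0.0778 = -0.0119
F* = 6.7051 · e^(-0.0119 × 1) = 6.7051 · e^-0.011900 = 6.7051 × 0.988171 = 6.6258
Market 6.3728 < fair 6.6258: forward underpriced → reverse cash-and-carry (short spot, go long the forward).
At maturity, profit = |F_mkt − F*| = |6.3728 − 6.6258| = 0.2530 per USD (in CNY)

0.2530 per USD (in CNY)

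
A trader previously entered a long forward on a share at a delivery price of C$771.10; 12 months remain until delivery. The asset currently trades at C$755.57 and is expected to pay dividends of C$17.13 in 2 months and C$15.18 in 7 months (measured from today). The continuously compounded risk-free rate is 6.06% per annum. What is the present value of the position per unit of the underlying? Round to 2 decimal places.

-C$1.80

PV(remaining dividends) I = 17.13·e^(−0.0606·2/12) + 15.18·e^(−0.0606·7/12) = 31.6106
Current forward F = (S − I)·e^(rT) = (755.57 − 31.6106)·e^(0.0606·12/12) = 723.9594 × 1.062474 = 769.1880
Value (long) = (F − K)·e^(−rT) = (769.1880 − 771.10) × 0.941200 = -1.7996
Value = -C$1.80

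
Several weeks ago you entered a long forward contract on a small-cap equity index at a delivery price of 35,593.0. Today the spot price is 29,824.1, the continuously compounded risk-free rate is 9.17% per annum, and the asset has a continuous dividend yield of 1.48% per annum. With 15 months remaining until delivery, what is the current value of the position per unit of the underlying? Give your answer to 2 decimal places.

-2460.87

Current fair forward for the remaining 15 months: F = S·e^((r − q)·T), (r − q) = 0.0917 − 0.0148 = 0.0769
F = 29824.1 · e^(0.0769 × 15/12) = 29824.1 × 1.10089667 = 32833.2524
Value of long forward = (F − K)·e^(−rT) = (32833.2524 − 35593.0) · e^(−0.0917·15/12)
= -2759.7476 × 0.89170047 = -2460.87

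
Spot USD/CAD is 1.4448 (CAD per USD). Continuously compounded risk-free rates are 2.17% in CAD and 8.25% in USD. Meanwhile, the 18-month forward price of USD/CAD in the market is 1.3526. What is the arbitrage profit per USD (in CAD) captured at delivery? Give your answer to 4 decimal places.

0.0337 per USD (in CAD)

Fair forward: F* = S·e^(carry·T), with carry = (r_CAD − r_USD) = 0.0217 − 0.0825 = -0.0608
F* = 1.4448 · e^(-0.0608 × 18/12) = 1.4448 · e^-0.091200 = 1.4448 × 0.912835 = 1.3189
Market 1.3526 > fair 1.3189: forward overpriced → cash-and-carry (buy spot, short the forward).
At maturity, profit = |F_mkt − F*| = |1.3526 − 1.3189| = 0.0337 per USD (in CAD)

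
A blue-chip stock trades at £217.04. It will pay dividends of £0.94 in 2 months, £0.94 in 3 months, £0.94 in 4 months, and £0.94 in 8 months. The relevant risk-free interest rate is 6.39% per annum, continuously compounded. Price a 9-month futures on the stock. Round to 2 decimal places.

PV(dividends) I = 0.94·e^(−0.0639·2/12) + 0.94·e^(−0.0639·3/12) + 0.94·e^(−0.0639·4/12) + 0.94·e^(−0.0639·8/12)
I = 0.9300 + 0.9251 + 0.9202 + 0.9008 = 3.6761
F = (S − I)·e^(rT) = (217.04 − 3.6761) · e^(0.0639·9/12)
= 213.3639 · e^0.047925 = 213.3639 × 1.049092 = £223.84

£223.84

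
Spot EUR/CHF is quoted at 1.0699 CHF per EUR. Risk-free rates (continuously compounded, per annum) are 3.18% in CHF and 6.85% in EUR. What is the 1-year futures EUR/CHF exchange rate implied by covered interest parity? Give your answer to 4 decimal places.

F = S·e^((r_CHF − r_EUR)T) = 1.0699 · e^((0.0318 − 0.0685) × 1)
= 1.0699 · e^-0.036700 = 1.0699 × 0.963965
F = 1.0313 CHF per EUR

1.0313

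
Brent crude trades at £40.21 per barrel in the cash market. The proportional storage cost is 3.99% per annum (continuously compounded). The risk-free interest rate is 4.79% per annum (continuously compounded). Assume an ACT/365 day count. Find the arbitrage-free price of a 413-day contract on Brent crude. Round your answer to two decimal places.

Net carry = r + u − y = 0.0479 + 0.0399 − 0.0000 = 0.0878
F = S·e^((r+u−y)T) = 40.21 · e^(0.0878 × 413/365) = 40.21 · e^0.099346
= 40.21 × 1.104448 = £44.41 per barrel

£44.41 per barrel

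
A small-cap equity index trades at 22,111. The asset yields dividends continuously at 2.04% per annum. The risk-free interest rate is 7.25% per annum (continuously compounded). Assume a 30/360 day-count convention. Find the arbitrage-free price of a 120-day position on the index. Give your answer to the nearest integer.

F = S·e^((r − q)T) = 22111 · e^((0.0725 − 0.0204) × 120/360)
= 22111 · e^0.017367 = 22111 × 1.017519
F = 22,498

22,498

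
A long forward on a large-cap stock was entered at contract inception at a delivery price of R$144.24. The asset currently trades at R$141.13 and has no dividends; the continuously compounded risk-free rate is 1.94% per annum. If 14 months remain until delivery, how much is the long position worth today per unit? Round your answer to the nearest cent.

Current fair forward for the remaining 14 months: F = S·e^(r·T), r = 0.0194
F = 141.13 · e^(0.0194 × 14/12) = 141.13 × 1.022891 = 144.3606
Value of long forward = (F − K)·e^(−rT) = (144.3606 − 144.24) · e^(−0.0194·14/12)
= 0.1206 × 0.977621 = 0.12

R$0.12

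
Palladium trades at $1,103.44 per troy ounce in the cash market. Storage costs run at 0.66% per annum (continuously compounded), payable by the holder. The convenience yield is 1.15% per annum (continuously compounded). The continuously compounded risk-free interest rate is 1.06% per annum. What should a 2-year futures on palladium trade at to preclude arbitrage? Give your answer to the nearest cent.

$1,116.09 per troy ounce

Net carry = r + u − y = 0.0106 + 0.0066 − 0.0115 = 0.0057
F = S·e^((r+u−y)T) = 1103.44 · e^(0.0057 × 2) = 1103.44 · e^0.01140000
= 1103.44 × 1.01146523 = $1,116.09 per troy ounce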